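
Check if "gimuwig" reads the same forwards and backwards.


Word: "gimuwig"
Reversed: "giwumig"
Forward == Backward? gimuwig != giwumig
Palindrome = No


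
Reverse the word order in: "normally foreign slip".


Original: "normally foreign slip"
Words (1..n): normally | foreign | slip
Reversed (n..1): slip | foreign | normally
Result = "slip foreign normally"


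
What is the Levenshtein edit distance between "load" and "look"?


Word 1: "load" (length 4)
Word 2: "look" (length 4)
One optimal edit sequence (insert/delete/substitute each cost 1):
  1. keep 'l'
  2. keep 'o'
  3. substitute 'a' -> 'o'  (+1)
  4. substitute 'd' -> 'k'  (+1)
Total edit operations: 2
Edit distance = 2


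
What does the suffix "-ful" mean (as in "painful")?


Suffix: -ful
Example: painful (pain + -ful)
Meaning = full of


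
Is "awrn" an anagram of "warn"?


Word 1: "warn" → sorted: anrw
Word 2: "awrn" → sorted: anrw
Same letters? anrw == anrw
Anagram = Yes


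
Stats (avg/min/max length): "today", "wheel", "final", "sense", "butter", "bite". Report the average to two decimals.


Lengths: "today"=5, "wheel"=5, "final"=5, "sense"=5, "butter"=6, "bite"=4
Sum = 30, Count = 6
Average = 30/6 = 5.00
= avg=5.00, min=4, max=6


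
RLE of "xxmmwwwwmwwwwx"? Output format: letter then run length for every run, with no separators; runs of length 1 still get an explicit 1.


String: "xxmmwwwwmwwwwx"
Scanning for consecutive runs:
  'x' x 2
  'm' x 2
  'w' x 4
  'm' x 1
  'w' x 4
  'x' x 1
RLE = "x2m2w4m1w4x1"


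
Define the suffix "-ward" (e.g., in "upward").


Suffix: -ward
Example: upward = up + -ward
Meaning = in the direction of


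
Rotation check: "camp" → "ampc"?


Word: "camp", Candidate: "ampc"
Method: check if candidate is substring of word+word
"campcamp" contains "ampc"? Yes
Is rotation = Yes


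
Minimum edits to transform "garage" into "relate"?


Word 1: "garage" (length 6)
Word 2: "relate" (length 6)
One optimal edit sequence (insert/delete/substitute each cost 1):
  1. substitute 'g' -> 'r'  (+1)
  2. substitute 'a' -> 'e'  (+1)
  3. substitute 'r' -> 'l'  (+1)
  4. keep 'a'
  5. substitute 'g' -> 't'  (+1)
  6. keep 'e'
Total edit operations: 4
Edit distance = 4


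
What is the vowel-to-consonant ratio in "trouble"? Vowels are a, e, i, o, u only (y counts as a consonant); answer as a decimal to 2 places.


Word: "trouble"
Vowels (a,e,i,o,u): 3
Consonants: 4
Ratio = 3/4
= 0.75


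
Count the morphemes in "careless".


Word: "careless"
Morphemes: care | -less
Each morpheme carries meaning
= 2 morphemes


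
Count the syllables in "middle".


Word: "middle"
Syllable breakdown: mid / dle
Counting: 2 parts
= 2 syllables


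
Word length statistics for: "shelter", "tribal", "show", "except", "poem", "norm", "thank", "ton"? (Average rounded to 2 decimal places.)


Lengths: "shelter"=7, "tribal"=6, "show"=4, "except"=6, "poem"=4, "norm"=4, "thank"=5, "ton"=3
Sum = 39, Count = 8
Average = 39/8 = 4.88
= avg=4.88, min=3, max=7


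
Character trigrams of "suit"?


Word: "suit" (length 4)
Number of trigrams = 4 - 3 + 1 = 2
  Position 0: "sui"
  Position 1: "uit"
Trigrams = "sui", "uit"


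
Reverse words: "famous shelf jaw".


Original: "famous shelf jaw"
Words (1..n): famous | shelf | jaw
Reversed (n..1): jaw | shelf | famous
Result = "jaw shelf famous"


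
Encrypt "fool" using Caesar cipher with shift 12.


Word: "fool"
Shift: 12
Each letter → (letter + shift) mod 26:
  'f' (5) + 12 = 17 → 'r'
  'o' (14) + 12 = 0 → 'a'
  'o' (14) + 12 = 0 → 'a'
  'l' (11) + 12 = 23 → 'x'
Result = "raax"


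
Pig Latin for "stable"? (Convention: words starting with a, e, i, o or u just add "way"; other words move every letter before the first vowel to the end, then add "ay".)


Word: "stable"
Starts with consonant(s) → move to end, add 'ay'
Consonant cluster: "st"
Pig Latin = "ablestay"


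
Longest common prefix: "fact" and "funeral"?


Word 1: "fact"
Word 2: "funeral"
Comparing from start:
  Pos 0: 'f' == 'f'
  Pos 1: 'a' != 'u' (stop)
LCP = "f" (length 1)


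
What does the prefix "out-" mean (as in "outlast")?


Prefix: out-
As in: outlast -> out- + last
Meaning = surpass


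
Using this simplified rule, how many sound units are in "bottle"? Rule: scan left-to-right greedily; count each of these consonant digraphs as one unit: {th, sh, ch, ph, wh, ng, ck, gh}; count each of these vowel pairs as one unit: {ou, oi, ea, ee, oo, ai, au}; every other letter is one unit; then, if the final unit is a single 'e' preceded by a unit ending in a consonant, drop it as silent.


Word: "bottle" (6 letters)
Left-to-right scan:
  (1) 'b' (letter)
  (2) 'o' (letter)
  (3) 't' (letter)
  (4) 't' (letter)
  (5) 'l' (letter)
  (6) 'e' (letter)
Units from scan: 6
Final unit is 'e' after a consonant -> drop as silent (-1)
Sound units = 5 units


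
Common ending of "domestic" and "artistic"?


Word 1: "domestic"
Word 2: "artistic"
Comparing from end:
  Pos -1: 'c' == 'c'
  Pos -2: 'i' == 'i'
  Pos -3: 't' == 't'
  Pos -4: 's' == 's'
  Pos -5: 'e' != 'i' (stop)
LCS = "stic" (length 4)


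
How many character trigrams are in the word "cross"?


Word: "cross" (length 5)
Number of 3-grams = length - 3 + 1 = 5 - 3 + 1
= 3


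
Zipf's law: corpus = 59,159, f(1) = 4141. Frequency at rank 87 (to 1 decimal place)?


Zipf's law: f(r) = f(1) / r
f(1) = 4141
f(87) = 4141 / 87
= 47.6 occurrences


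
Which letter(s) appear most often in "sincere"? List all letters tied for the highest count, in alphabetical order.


Word: "sincere"
Letter counts:
  'c': 1
  'e': 2
  'i': 1
  'n': 1
  'r': 1
  's': 1
Maximum count = 2
Most frequent = 'e' (2 times each)


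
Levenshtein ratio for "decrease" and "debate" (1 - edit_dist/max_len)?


Word 1: "decrease" (length 8)
Word 2: "debate" (length 6)
One optimal edit sequence:
  1. keep 'd'
  2. keep 'e'
  3. delete 'c'  (+1)
  4. delete 'r'  (+1)
  5. substitute 'e' -> 'b'  (+1)
  6. keep 'a'
  7. substitute 's' -> 't'  (+1)
  8. keep 'e'
Edit distance = 4
Max length = max(8, 6) = 8
Similarity = 1 - 4/8
= 0.5000


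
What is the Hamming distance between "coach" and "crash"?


Comparing character by character (same length = 5):
  Pos 0: 'c' vs 'c' =
  Pos 1: 'o' vs 'r' !=
  Pos 2: 'a' vs 'a' =
  Pos 3: 'c' vs 's' !=
  Pos 4: 'h' vs 'h' =
Hamming distance = 2


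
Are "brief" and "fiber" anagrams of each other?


Word 1: "brief" → sorted: befir
Word 2: "fiber" → sorted: befir
Same letters? befir == befir
Anagram = Yes


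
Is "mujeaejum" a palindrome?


Word: "mujeaejum"
Reversed: "mujeaejum"
Forward == Backward? mujeaejum == mujeaejum
Palindrome = Yes


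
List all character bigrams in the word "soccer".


Word: "soccer" (length 6)
Number of bigrams = 6 - 2 + 1 = 5
  Position 0: "so"
  Position 1: "oc"
  Position 2: "cc"
  Position 3: "ce"
  Position 4: "er"
Bigrams = "so", "oc", "cc", "ce", "er"


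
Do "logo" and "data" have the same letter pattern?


Pattern of "logo": [0, 1, 2, 1]
Pattern of "data": [0, 1, 2, 1]
Patterns match
Same pattern = Yes


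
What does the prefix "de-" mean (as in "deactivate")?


Prefix: de-
Example: deactivate = de- + activate
Meaning = remove / reverse


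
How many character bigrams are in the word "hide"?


Word: "hide" (length 4)
Number of 2-grams = length - 2 + 1 = 4 - 2 + 1
= 3


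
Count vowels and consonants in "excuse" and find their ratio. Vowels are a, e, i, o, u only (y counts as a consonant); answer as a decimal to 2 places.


Word: "excuse"
Vowels (a,e,i,o,u): 3
Consonants: 3
Ratio = 3/3
= 1.00


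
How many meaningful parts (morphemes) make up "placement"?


Word: "placement"
Morphemes: place | -ment
Each morpheme carries meaning
= 2 morphemes


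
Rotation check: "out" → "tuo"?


Word: "out", Candidate: "tuo"
Method: check if candidate is substring of word+word
"outout" contains "tuo"? No
Is rotation = No


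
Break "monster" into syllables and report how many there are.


Word: "monster"
Syllable breakdown: mon / ster
Counting: 2 parts
= 2 syllables


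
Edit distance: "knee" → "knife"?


Word 1: "knee" (length 4)
Word 2: "knife" (length 5)
One optimal edit sequence (insert/delete/substitute each cost 1):
  1. keep 'k'
  2. keep 'n'
  3. insert 'i'  (+1)
  4. substitute 'e' -> 'f'  (+1)
  5. keep 'e'
Total edit operations: 2
Edit distance = 2


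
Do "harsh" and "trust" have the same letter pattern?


Pattern of "harsh": [0, 1, 2, 3, 0]
Pattern of "trust": [0, 1, 2, 3, 0]
Patterns match
Same pattern = Yes


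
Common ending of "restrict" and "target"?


Word 1: "restrict"
Word 2: "target"
Comparing from end:
  Pos -1: 't' == 't'
  Pos -2: 'c' != 'e' (stop)
LCS = "t" (length 1)


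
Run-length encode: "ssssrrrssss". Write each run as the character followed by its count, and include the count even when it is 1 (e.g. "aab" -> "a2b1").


String: "ssssrrrssss"
Scanning for consecutive runs:
  's' x 4
  'r' x 3
  's' x 4
RLE = "s4r3s4"


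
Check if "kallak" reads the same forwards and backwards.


Word: "kallak"
Reversed: "kallak"
Forward == Backward? kallak == kallak
Palindrome = Yes


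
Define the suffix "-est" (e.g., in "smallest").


Suffix: -est
As in: smallest -> small + -est
Meaning = most


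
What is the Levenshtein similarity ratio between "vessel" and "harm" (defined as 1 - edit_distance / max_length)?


Word 1: "vessel" (length 6)
Word 2: "harm" (length 4)
One optimal edit sequence:
  1. delete 'v'  (+1)
  2. delete 'e'  (+1)
  3. substitute 's' -> 'h'  (+1)
  4. substitute 's' -> 'a'  (+1)
  5. substitute 'e' -> 'r'  (+1)
  6. substitute 'l' -> 'm'  (+1)
Edit distance = 6
Max length = max(6, 4) = 6
Similarity = 1 - 6/6
= 0.0000


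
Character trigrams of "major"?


Word: "major" (length 5)
Number of trigrams = 5 - 3 + 1 = 3
  Position 0: "maj"
  Position 1: "ajo"
  Position 2: "jor"
Trigrams = "maj", "ajo", "jor"


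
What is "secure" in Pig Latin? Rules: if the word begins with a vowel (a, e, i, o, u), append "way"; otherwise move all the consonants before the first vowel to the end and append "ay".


Word: "secure"
Starts with consonant(s) → move to end, add 'ay'
Consonant cluster: "s"
Pig Latin = "ecuresay"


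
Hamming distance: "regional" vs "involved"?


Comparing character by character (same length = 8):
  Pos 0: 'r' vs 'i' !=
  Pos 1: 'e' vs 'n' !=
  Pos 2: 'g' vs 'v' !=
  Pos 3: 'i' vs 'o' !=
  Pos 4: 'o' vs 'l' !=
  Pos 5: 'n' vs 'v' !=
  Pos 6: 'a' vs 'e' !=
  Pos 7: 'l' vs 'd' !=
Hamming distance = 8


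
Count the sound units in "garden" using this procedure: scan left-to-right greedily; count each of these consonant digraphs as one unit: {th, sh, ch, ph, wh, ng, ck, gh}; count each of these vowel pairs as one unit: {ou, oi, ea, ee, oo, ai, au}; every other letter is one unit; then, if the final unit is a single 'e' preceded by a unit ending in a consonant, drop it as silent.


Word: "garden" (6 letters)
Left-to-right scan:
  (1) 'g' (letter)
  (2) 'a' (letter)
  (3) 'r' (letter)
  (4) 'd' (letter)
  (5) 'e' (letter)
  (6) 'n' (letter)
Units from scan: 6
Sound units = 6 units


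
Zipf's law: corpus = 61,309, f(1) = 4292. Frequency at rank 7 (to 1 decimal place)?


Zipf's law: f(r) = f(1) / r
f(1) = 4292
f(7) = 4292 / 7
= 613.1 occurrences


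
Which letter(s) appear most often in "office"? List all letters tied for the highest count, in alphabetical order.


Word: "office"
Letter counts:
  'c': 1
  'e': 1
  'f': 2
  'i': 1
  'o': 1
Maximum count = 2
Most frequent = 'f' (2 times each)


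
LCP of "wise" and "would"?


Word 1: "wise"
Word 2: "would"
Comparing from start:
  Pos 0: 'w' == 'w'
  Pos 1: 'i' != 'o' (stop)
LCP = "w" (length 1)


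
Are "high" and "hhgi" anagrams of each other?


Word 1: "high" → sorted: ghhi
Word 2: "hhgi" → sorted: ghhi
Same letters? ghhi == ghhi
Anagram = Yes


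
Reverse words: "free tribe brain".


Original: "free tribe brain"
Words (1..n): free | tribe | brain
Reversed (n..1): brain | tribe | free
Result = "brain tribe free"


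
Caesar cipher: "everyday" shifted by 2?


Word: "everyday"
Shift: 2
Each letter → (letter + shift) mod 26:
  'e' (4) + 2 = 6 → 'g'
  'v' (21) + 2 = 23 → 'x'
  'e' (4) + 2 = 6 → 'g'
  'r' (17) + 2 = 19 → 't'
  'y' (24) + 2 = 0 → 'a'
  'd' (3) + 2 = 5 → 'f'
  'a' (0) + 2 = 2 → 'c'
  'y' (24) + 2 = 0 → 'a'
Result = "gxgtafca"


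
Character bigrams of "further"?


Word: "further" (length 7)
Number of bigrams = 7 - 2 + 1 = 6
  Position 0: "fu"
  Position 1: "ur"
  Position 2: "rt"
  Position 3: "th"
  Position 4: "he"
  Position 5: "er"
Bigrams = "fu", "ur", "rt", "th", "he", "er"


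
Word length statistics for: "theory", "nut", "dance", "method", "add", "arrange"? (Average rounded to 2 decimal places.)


Lengths: "theory"=6, "nut"=3, "dance"=5, "method"=6, "add"=3, "arrange"=7
Sum = 30, Count = 6
Average = 30/6 = 5.00
= avg=5.00, min=3, max=7


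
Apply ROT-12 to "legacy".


Word: "legacy"
Shift: 12
Each letter → (letter + shift) mod 26:
  'l' (11) + 12 = 23 → 'x'
  'e' (4) + 12 = 16 → 'q'
  'g' (6) + 12 = 18 → 's'
  'a' (0) + 12 = 12 → 'm'
  'c' (2) + 12 = 14 → 'o'
  'y' (24) + 12 = 10 → 'k'
Result = "xqsmok"


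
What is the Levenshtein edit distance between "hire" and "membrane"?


Word 1: "hire" (length 4)
Word 2: "membrane" (length 8)
One optimal edit sequence (insert/delete/substitute each cost 1):
  1. insert 'm'  (+1)
  2. insert 'e'  (+1)
  3. substitute 'h' -> 'm'  (+1)
  4. substitute 'i' -> 'b'  (+1)
  5. keep 'r'
  6. insert 'a'  (+1)
  7. insert 'n'  (+1)
  8. keep 'e'
Total edit operations: 6
Edit distance = 6


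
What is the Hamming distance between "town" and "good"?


Comparing character by character (same length = 4):
  Pos 0: 't' vs 'g' !=
  Pos 1: 'o' vs 'o' =
  Pos 2: 'w' vs 'o' !=
  Pos 3: 'n' vs 'd' !=
Hamming distance = 3


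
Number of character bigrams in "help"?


Word: "help" (length 4)
Number of 2-grams = length - 2 + 1 = 4 - 2 + 1
= 3


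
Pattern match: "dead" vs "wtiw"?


Pattern of "dead": [0, 1, 2, 0]
Pattern of "wtiw": [0, 1, 2, 0]
Patterns match
Same pattern = Yes


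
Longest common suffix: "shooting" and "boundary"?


Word 1: "shooting"
Word 2: "boundary"
Comparing from end:
  Pos -1: 'g' != 'y' (stop)
LCS = "" (length 0)


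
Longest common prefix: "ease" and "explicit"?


Word 1: "ease"
Word 2: "explicit"
Comparing from start:
  Pos 0: 'e' == 'e'
  Pos 1: 'a' != 'x' (stop)
LCP = "e" (length 1)


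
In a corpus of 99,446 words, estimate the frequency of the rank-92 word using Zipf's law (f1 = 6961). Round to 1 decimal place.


Zipf's law: f(r) = f(1) / r
f(1) = 6961
f(92) = 6961 / 92
= 75.7 occurrences


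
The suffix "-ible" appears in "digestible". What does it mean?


Suffix: -ible
As in: digestible -> digest + -ible
Meaning = capable of


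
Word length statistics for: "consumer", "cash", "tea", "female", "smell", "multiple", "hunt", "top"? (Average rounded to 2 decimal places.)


Lengths: "consumer"=8, "cash"=4, "tea"=3, "female"=6, "smell"=5, "multiple"=8, "hunt"=4, "top"=3
Sum = 41, Count = 8
Average = 41/8 = 5.13
= avg=5.13, min=3, max=8


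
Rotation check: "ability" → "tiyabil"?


Word: "ability", Candidate: "tiyabil"
Method: check if candidate is substring of word+word
"abilityability" contains "tiyabil"? No
Is rotation = No


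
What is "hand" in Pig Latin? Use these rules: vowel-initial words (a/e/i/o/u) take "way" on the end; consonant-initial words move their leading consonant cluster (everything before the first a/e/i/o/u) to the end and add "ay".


Word: "hand"
Starts with consonant(s) → move to end, add 'ay'
Consonant cluster: "h"
Pig Latin = "andhay"


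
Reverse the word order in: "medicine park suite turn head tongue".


Original: "medicine park suite turn head tongue"
Words (1..n): medicine | park | suite | turn | head | tongue
Reversed (n..1): tongue | head | turn | suite | park | medicine
Result = "tongue head turn suite park medicine"


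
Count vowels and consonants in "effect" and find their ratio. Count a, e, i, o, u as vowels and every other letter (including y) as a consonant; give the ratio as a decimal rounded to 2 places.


Word: "effect"
Vowels (a,e,i,o,u): 2
Consonants: 4
Ratio = 2/4
= 0.50


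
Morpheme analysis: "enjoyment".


Word: "enjoyment"
Morphemes: en- / joy / -ment
Each morpheme carries meaning
= 3 morphemes


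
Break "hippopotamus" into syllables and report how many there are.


Word: "hippopotamus"
Syllable breakdown: hip / po / pot / a / mus
Counting: 5 parts
= 5 syllables


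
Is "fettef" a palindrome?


Word: "fettef"
Reversed: "fettef"
Forward == Backward? fettef == fettef
Palindrome = Yes


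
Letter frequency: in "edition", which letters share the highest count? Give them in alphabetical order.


Word: "edition"
Letter counts:
  'd': 1
  'e': 1
  'i': 2
  'n': 1
  'o': 1
  't': 1
Maximum count = 2
Most frequent = 'i' (2 times each)


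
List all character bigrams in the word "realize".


Word: "realize" (length 7)
Number of bigrams = 7 - 2 + 1 = 6
  Position 0: "re"
  Position 1: "ea"
  Position 2: "al"
  Position 3: "li"
  Position 4: "iz"
  Position 5: "ze"
Bigrams = "re", "ea", "al", "li", "iz", "ze"


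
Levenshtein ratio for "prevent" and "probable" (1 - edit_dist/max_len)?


Word 1: "prevent" (length 7)
Word 2: "probable" (length 8)
One optimal edit sequence:
  1. keep 'p'
  2. keep 'r'
  3. insert 'o'  (+1)
  4. substitute 'e' -> 'b'  (+1)
  5. substitute 'v' -> 'a'  (+1)
  6. substitute 'e' -> 'b'  (+1)
  7. substitute 'n' -> 'l'  (+1)
  8. substitute 't' -> 'e'  (+1)
Edit distance = 6
Max length = max(7, 8) = 8
Similarity = 1 - 6/8
= 0.2500


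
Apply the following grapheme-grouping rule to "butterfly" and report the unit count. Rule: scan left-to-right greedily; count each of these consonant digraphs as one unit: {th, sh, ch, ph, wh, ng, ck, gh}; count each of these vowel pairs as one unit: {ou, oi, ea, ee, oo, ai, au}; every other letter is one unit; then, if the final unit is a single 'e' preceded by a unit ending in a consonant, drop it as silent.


Word: "butterfly" (9 letters)
Left-to-right scan:
  [1] 'b' (letter)
  [2] 'u' (letter)
  [3] 't' (letter)
  [4] 't' (letter)
  [5] 'e' (letter)
  [6] 'r' (letter)
  [7] 'f' (letter)
  [8] 'l' (letter)
  [9] 'y' (letter)
Units from scan: 9
Sound units = 9 units


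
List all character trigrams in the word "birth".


Word: "birth" (length 5)
Number of trigrams = 5 - 3 + 1 = 3
  Position 0: "bir"
  Position 1: "irt"
  Position 2: "rth"
Trigrams = "bir", "irt", "rth"


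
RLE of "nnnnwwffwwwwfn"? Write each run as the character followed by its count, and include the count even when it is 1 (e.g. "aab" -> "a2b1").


String: "nnnnwwffwwwwfn"
Scanning for consecutive runs:
  'n' x 4
  'w' x 2
  'f' x 2
  'w' x 4
  'f' x 1
  'n' x 1
RLE = "n4w2f2w4f1n1"


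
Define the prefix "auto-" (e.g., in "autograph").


Prefix: auto-
Example: autograph (auto- + graph)
Meaning = self


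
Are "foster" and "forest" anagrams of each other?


Word 1: "foster" → sorted: eforst
Word 2: "forest" → sorted: eforst
Same letters? eforst == eforst
Anagram = Yes


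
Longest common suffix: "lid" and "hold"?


Word 1: "lid"
Word 2: "hold"
Comparing from end:
  Pos -1: 'd' == 'd'
  Pos -2: 'i' != 'l' (stop)
LCS = "d" (length 1)


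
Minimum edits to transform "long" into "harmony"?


Word 1: "long" (length 4)
Word 2: "harmony" (length 7)
One optimal edit sequence (insert/delete/substitute each cost 1):
  1. insert 'h'  (+1)
  2. insert 'a'  (+1)
  3. insert 'r'  (+1)
  4. substitute 'l' -> 'm'  (+1)
  5. keep 'o'
  6. keep 'n'
  7. substitute 'g' -> 'y'  (+1)
Total edit operations: 5
Edit distance = 5


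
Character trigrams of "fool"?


Word: "fool" (length 4)
Number of trigrams = 4 - 3 + 1 = 2
  Position 0: "foo"
  Position 1: "ool"
Trigrams = "foo", "ool"


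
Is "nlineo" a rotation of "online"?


Word: "online", Candidate: "nlineo"
Method: check if candidate is substring of word+word
"onlineonline" contains "nlineo"? Yes
Is rotation = Yes


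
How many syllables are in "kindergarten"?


Word: "kindergarten"
Syllable breakdown: kin-der-gar-ten
Counting: 4 parts
= 4 syllables


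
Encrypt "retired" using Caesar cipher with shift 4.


Word: "retired"
Shift: 4
Each letter → (letter + shift) mod 26:
  'r' (17) + 4 = 21 → 'v'
  'e' (4) + 4 = 8 → 'i'
  't' (19) + 4 = 23 → 'x'
  'i' (8) + 4 = 12 → 'm'
  'r' (17) + 4 = 21 → 'v'
  'e' (4) + 4 = 8 → 'i'
  'd' (3) + 4 = 7 → 'h'
Result = "vixmvih"


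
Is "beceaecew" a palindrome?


Word: "beceaecew"
Reversed: "weceaeceb"
Forward == Backward? beceaecew != weceaeceb
Palindrome = No


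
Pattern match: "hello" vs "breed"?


Pattern of "hello": [0, 1, 2, 2, 3]
Pattern of "breed": [0, 1, 2, 2, 3]
Patterns match
Same pattern = Yes


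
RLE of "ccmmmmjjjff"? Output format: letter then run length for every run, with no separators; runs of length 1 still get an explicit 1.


String: "ccmmmmjjjff"
Scanning for consecutive runs:
  'c' x 2
  'm' x 4
  'j' x 3
  'f' x 2
RLE = "c2m4j3f2"


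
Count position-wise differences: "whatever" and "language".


Comparing character by character (same length = 8):
  Pos 0: 'w' vs 'l' !=
  Pos 1: 'h' vs 'a' !=
  Pos 2: 'a' vs 'n' !=
  Pos 3: 't' vs 'g' !=
  Pos 4: 'e' vs 'u' !=
  Pos 5: 'v' vs 'a' !=
  Pos 6: 'e' vs 'g' !=
  Pos 7: 'r' vs 'e' !=
Hamming distance = 8


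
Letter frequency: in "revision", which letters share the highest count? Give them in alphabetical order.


Word: "revision"
Letter counts:
  'e': 1
  'i': 2
  'n': 1
  'o': 1
  'r': 1
  's': 1
  'v': 1
Maximum count = 2
Most frequent = 'i' (2 times each)


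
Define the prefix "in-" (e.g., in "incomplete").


Prefix: in-
Example: incomplete (in- + complete)
Meaning = not / into


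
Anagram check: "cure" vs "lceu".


Word 1: "cure" → sorted: ceru
Word 2: "lceu" → sorted: celu
Same letters? ceru != celu
Anagram = No


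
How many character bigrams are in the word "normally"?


Word: "normally" (length 8)
Number of 2-grams = length - 2 + 1 = 8 - 2 + 1
= 7


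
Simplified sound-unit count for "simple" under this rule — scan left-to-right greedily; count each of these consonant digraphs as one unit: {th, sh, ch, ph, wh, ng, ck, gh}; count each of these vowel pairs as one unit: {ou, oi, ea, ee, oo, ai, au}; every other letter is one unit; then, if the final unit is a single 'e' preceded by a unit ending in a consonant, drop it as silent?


Word: "simple" (6 letters)
Left-to-right scan:
  1. 's' (letter)
  2. 'i' (letter)
  3. 'm' (letter)
  4. 'p' (letter)
  5. 'l' (letter)
  6. 'e' (letter)
Units from scan: 6
Final unit is 'e' after a consonant -> drop as silent (-1)
Sound units = 5 units


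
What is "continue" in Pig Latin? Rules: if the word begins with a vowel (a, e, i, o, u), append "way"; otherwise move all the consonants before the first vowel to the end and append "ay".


Word: "continue"
Starts with consonant(s) → move to end, add 'ay'
Consonant cluster: "c"
Pig Latin = "ontinuecay"


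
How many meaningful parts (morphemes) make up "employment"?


Word: "employment"
Morphemes: employ + -ment
Each morpheme carries meaning
= 2 morphemes


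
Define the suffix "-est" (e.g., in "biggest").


Suffix: -est
Example: biggest (big + -est, with a spelling change)
Meaning = most


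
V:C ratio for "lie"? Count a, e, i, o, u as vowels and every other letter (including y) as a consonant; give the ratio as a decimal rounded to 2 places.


Word: "lie"
Vowels (a,e,i,o,u): 2
Consonants: 1
Ratio = 2/1
= 2.00


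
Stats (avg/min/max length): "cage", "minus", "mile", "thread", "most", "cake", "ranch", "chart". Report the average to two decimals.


Lengths: "cage"=4, "minus"=5, "mile"=4, "thread"=6, "most"=4, "cake"=4, "ranch"=5, "chart"=5
Sum = 37, Count = 8
Average = 37/8 = 4.63
= avg=4.63, min=4, max=6


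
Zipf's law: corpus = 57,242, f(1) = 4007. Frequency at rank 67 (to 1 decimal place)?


Zipf's law: f(r) = f(1) / r
f(1) = 4007
f(67) = 4007 / 67
= 59.8 occurrences


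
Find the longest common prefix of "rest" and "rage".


Word 1: "rest"
Word 2: "rage"
Comparing from start:
  Pos 0: 'r' == 'r'
  Pos 1: 'e' != 'a' (stop)
LCP = "r" (length 1)


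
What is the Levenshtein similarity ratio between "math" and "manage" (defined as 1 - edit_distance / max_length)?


Word 1: "math" (length 4)
Word 2: "manage" (length 6)
One optimal edit sequence:
  1. keep 'm'
  2. insert 'a'  (+1)
  3. insert 'n'  (+1)
  4. keep 'a'
  5. substitute 't' -> 'g'  (+1)
  6. substitute 'h' -> 'e'  (+1)
Edit distance = 4
Max length = max(4, 6) = 6
Similarity = 1 - 4/6
= 0.3333


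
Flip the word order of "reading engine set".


Original: "reading engine set"
Words (1..n): reading | engine | set
Reversed (n..1): set | engine | reading
Result = "set engine reading"


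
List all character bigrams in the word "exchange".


Word: "exchange" (length 8)
Number of bigrams = 8 - 2 + 1 = 7
  Position 0: "ex"
  Position 1: "xc"
  Position 2: "ch"
  Position 3: "ha"
  Position 4: "an"
  Position 5: "ng"
  Position 6: "ge"
Bigrams = "ex", "xc", "ch", "ha", "an", "ng", "ge"


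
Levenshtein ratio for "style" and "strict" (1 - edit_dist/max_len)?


Word 1: "style" (length 5)
Word 2: "strict" (length 6)
One optimal edit sequence:
  1. keep 's'
  2. keep 't'
  3. insert 'r'  (+1)
  4. substitute 'y' -> 'i'  (+1)
  5. substitute 'l' -> 'c'  (+1)
  6. substitute 'e' -> 't'  (+1)
Edit distance = 4
Max length = max(5, 6) = 6
Similarity = 1 - 4/6
= 0.3333


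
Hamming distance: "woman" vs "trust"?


Comparing character by character (same length = 5):
  Pos 0: 'w' vs 't' !=
  Pos 1: 'o' vs 'r' !=
  Pos 2: 'm' vs 'u' !=
  Pos 3: 'a' vs 's' !=
  Pos 4: 'n' vs 't' !=
Hamming distance = 5


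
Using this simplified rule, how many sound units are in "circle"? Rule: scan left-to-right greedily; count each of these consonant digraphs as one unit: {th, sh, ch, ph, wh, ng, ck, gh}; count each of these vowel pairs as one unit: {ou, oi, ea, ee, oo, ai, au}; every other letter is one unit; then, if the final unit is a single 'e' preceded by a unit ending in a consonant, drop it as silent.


Word: "circle" (6 letters)
Left-to-right scan:
  1. 'c' (letter)
  2. 'i' (letter)
  3. 'r' (letter)
  4. 'c' (letter)
  5. 'l' (letter)
  6. 'e' (letter)
Units from scan: 6
Final unit is 'e' after a consonant -> drop as silent (-1)
Sound units = 5 units


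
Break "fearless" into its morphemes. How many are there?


Word: "fearless"
Morphemes: fear + -less
Each morpheme carries meaning
= 2 morphemes


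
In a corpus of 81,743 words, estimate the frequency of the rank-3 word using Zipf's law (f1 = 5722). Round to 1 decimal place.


Zipf's law: f(r) = f(1) / r
f(1) = 5722
f(3) = 5722 / 3
= 1907.3 occurrences


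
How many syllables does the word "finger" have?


Word: "finger"
Syllable breakdown: fin · ger
Counting: 2 parts
= 2 syllables


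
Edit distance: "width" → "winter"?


Word 1: "width" (length 5)
Word 2: "winter" (length 6)
One optimal edit sequence (insert/delete/substitute each cost 1):
  1. keep 'w'
  2. keep 'i'
  3. substitute 'd' -> 'n'  (+1)
  4. keep 't'
  5. insert 'e'  (+1)
  6. substitute 'h' -> 'r'  (+1)
Total edit operations: 3
Edit distance = 3


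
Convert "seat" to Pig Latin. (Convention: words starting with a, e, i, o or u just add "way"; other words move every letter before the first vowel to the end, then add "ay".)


Word: "seat"
Starts with consonant(s) → move to end, add 'ay'
Consonant cluster: "s"
Pig Latin = "eatsay"


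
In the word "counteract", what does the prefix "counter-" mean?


Prefix: counter-
Example: counteract = counter- + act
Meaning = against / opposite


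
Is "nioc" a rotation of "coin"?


Word: "coin", Candidate: "nioc"
Method: check if candidate is substring of word+word
"coincoin" contains "nioc"? No
Is rotation = No


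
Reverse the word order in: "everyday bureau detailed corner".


Original: "everyday bureau detailed corner"
Words (1..n): everyday | bureau | detailed | corner
Reversed (n..1): corner | detailed | bureau | everyday
Result = "corner detailed bureau everyday"


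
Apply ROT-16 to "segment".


Word: "segment"
Shift: 16
Each letter → (letter + shift) mod 26:
  's' (18) + 16 = 8 → 'i'
  'e' (4) + 16 = 20 → 'u'
  'g' (6) + 16 = 22 → 'w'
  'm' (12) + 16 = 2 → 'c'
  'e' (4) + 16 = 20 → 'u'
  'n' (13) + 16 = 3 → 'd'
  't' (19) + 16 = 9 → 'j'
Result = "iuwcudj"


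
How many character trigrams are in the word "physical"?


Word: "physical" (length 8)
Number of 3-grams = length - 3 + 1 = 8 - 3 + 1
= 6


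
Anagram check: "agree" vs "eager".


Word 1: "agree" → sorted: aeegr
Word 2: "eager" → sorted: aeegr
Same letters? aeegr == aeegr
Anagram = Yes


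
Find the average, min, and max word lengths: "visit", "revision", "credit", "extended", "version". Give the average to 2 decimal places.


Lengths: "visit"=5, "revision"=8, "credit"=6, "extended"=8, "version"=7
Sum = 34, Count = 5
Average = 34/5 = 6.80
= avg=6.80, min=5, max=8


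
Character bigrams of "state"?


Word: "state" (length 5)
Number of bigrams = 5 - 2 + 1 = 4
  Position 0: "st"
  Position 1: "ta"
  Position 2: "at"
  Position 3: "te"
Bigrams = "st", "ta", "at", "te"


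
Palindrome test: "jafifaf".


Word: "jafifaf"
Reversed: "fafifaj"
Forward == Backward? jafifaf != fafifaj
Palindrome = No


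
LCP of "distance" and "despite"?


Word 1: "distance"
Word 2: "despite"
Comparing from start:
  Pos 0: 'd' == 'd'
  Pos 1: 'i' != 'e' (stop)
LCP = "d" (length 1)


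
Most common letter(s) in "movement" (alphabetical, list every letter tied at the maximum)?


Word: "movement"
Letter counts:
  'e': 2
  'm': 2
  'n': 1
  'o': 1
  't': 1
  'v': 1
Maximum count = 2
Most frequent = 'e', 'm' (2 times each)


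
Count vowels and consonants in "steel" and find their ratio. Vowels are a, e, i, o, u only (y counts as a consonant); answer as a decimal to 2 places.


Word: "steel"
Vowels (a,e,i,o,u): 2
Consonants: 3
Ratio = 2/3
= 0.67


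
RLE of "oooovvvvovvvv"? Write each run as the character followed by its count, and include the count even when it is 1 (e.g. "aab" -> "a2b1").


String: "oooovvvvovvvv"
Scanning for consecutive runs:
  'o' x 4
  'v' x 4
  'o' x 1
  'v' x 4
RLE = "o4v4o1v4"


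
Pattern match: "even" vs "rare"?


Pattern of "even": [0, 1, 0, 2]
Pattern of "rare": [0, 1, 0, 2]
Patterns match
Same pattern = Yes


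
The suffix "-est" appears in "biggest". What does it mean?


Suffix: -est
As in: biggest -> big + -est, with a spelling change
Meaning = most


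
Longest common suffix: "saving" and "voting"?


Word 1: "saving"
Word 2: "voting"
Comparing from end:
  Pos -1: 'g' == 'g'
  Pos -2: 'n' == 'n'
  Pos -3: 'i' == 'i'
  Pos -4: 'v' != 't' (stop)
LCS = "ing" (length 3)


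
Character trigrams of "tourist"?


Word: "tourist" (length 7)
Number of trigrams = 7 - 3 + 1 = 5
  Position 0: "tou"
  Position 1: "our"
  Position 2: "uri"
  Position 3: "ris"
  Position 4: "ist"
Trigrams = "tou", "our", "uri", "ris", "ist"


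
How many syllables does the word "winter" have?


Word: "winter"
Syllable breakdown: win-ter
Counting: 2 parts
= 2 syllables


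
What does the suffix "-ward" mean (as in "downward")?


Suffix: -ward
Example: downward (down + -ward)
Meaning = in the direction of


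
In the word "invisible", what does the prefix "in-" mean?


Prefix: in-
As in: invisible -> in- + visible
Meaning = not / into


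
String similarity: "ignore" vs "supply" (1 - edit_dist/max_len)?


Word 1: "ignore" (length 6)
Word 2: "supply" (length 6)
One optimal edit sequence:
  1. substitute 'i' -> 's'  (+1)
  2. substitute 'g' -> 'u'  (+1)
  3. substitute 'n' -> 'p'  (+1)
  4. substitute 'o' -> 'p'  (+1)
  5. substitute 'r' -> 'l'  (+1)
  6. substitute 'e' -> 'y'  (+1)
Edit distance = 6
Max length = max(6, 6) = 6
Similarity = 1 - 6/6
= 0.0000


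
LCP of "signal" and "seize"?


Word 1: "signal"
Word 2: "seize"
Comparing from start:
  Pos 0: 's' == 's'
  Pos 1: 'i' != 'e' (stop)
LCP = "s" (length 1)


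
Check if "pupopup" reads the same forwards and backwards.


Word: "pupopup"
Reversed: "pupopup"
Forward == Backward? pupopup == pupopup
Palindrome = Yes


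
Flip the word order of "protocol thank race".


Original: "protocol thank race"
Words (1..n): protocol | thank | race
Reversed (n..1): race | thank | protocol
Result = "race thank protocol"


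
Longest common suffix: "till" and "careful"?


Word 1: "till"
Word 2: "careful"
Comparing from end:
  Pos -1: 'l' == 'l'
  Pos -2: 'l' != 'u' (stop)
LCS = "l" (length 1)


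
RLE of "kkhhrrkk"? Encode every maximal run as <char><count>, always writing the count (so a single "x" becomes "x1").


String: "kkhhrrkk"
Scanning for consecutive runs:
  'k' x 2
  'h' x 2
  'r' x 2
  'k' x 2
RLE = "k2h2r2k2"


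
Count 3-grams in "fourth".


Word: "fourth" (length 6)
Number of 3-grams = length - 3 + 1 = 6 - 3 + 1
= 4


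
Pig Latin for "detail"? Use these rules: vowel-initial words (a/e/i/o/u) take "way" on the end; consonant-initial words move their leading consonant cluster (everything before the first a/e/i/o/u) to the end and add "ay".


Word: "detail"
Starts with consonant(s) → move to end, add 'ay'
Consonant cluster: "d"
Pig Latin = "etailday"


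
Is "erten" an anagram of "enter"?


Word 1: "enter" → sorted: eenrt
Word 2: "erten" → sorted: eenrt
Same letters? eenrt == eenrt
Anagram = Yes


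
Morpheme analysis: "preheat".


Word: "preheat"
Morphemes: pre- / heat
Each morpheme carries meaning
= 2 morphemes


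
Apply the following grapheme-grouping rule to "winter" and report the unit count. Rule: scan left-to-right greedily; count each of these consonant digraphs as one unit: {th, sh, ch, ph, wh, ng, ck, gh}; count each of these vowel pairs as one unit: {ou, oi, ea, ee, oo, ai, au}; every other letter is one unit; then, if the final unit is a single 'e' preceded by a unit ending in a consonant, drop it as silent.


Word: "winter" (6 letters)
Left-to-right scan:
  [1] 'w' (letter)
  [2] 'i' (letter)
  [3] 'n' (letter)
  [4] 't' (letter)
  [5] 'e' (letter)
  [6] 'r' (letter)
Units from scan: 6
Sound units = 6 units


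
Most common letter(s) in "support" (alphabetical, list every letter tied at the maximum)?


Word: "support"
Letter counts:
  'o': 1
  'p': 2
  'r': 1
  's': 1
  't': 1
  'u': 1
Maximum count = 2
Most frequent = 'p' (2 times each)


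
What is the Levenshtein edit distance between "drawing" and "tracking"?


Word 1: "drawing" (length 7)
Word 2: "tracking" (length 8)
One optimal edit sequence (insert/delete/substitute each cost 1):
  1. substitute 'd' -> 't'  (+1)
  2. keep 'r'
  3. keep 'a'
  4. insert 'c'  (+1)
  5. substitute 'w' -> 'k'  (+1)
  6. keep 'i'
  7. keep 'n'
  8. keep 'g'
Total edit operations: 3
Edit distance = 3


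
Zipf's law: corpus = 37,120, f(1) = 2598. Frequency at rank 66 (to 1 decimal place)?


Zipf's law: f(r) = f(1) / r
f(1) = 2598
f(66) = 2598 / 66
= 39.4 occurrences


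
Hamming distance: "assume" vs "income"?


Comparing character by character (same length = 6):
  Pos 0: 'a' vs 'i' !=
  Pos 1: 's' vs 'n' !=
  Pos 2: 's' vs 'c' !=
  Pos 3: 'u' vs 'o' !=
  Pos 4: 'm' vs 'm' =
  Pos 5: 'e' vs 'e' =
Hamming distance = 4


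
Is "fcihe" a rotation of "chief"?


Word: "chief", Candidate: "fcihe"
Method: check if candidate is substring of word+word
"chiefchief" contains "fcihe"? No
Is rotation = No


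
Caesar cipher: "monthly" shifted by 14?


Word: "monthly"
Shift: 14
Each letter → (letter + shift) mod 26:
  'm' (12) + 14 = 0 → 'a'
  'o' (14) + 14 = 2 → 'c'
  'n' (13) + 14 = 1 → 'b'
  't' (19) + 14 = 7 → 'h'
  'h' (7) + 14 = 21 → 'v'
  'l' (11) + 14 = 25 → 'z'
  'y' (24) + 14 = 12 → 'm'
Result = "acbhvzm"


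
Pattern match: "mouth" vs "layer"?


Pattern of "mouth": [0, 1, 2, 3, 4]
Pattern of "layer": [0, 1, 2, 3, 4]
Patterns match
Same pattern = Yes


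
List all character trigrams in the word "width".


Word: "width" (length 5)
Number of trigrams = 5 - 3 + 1 = 3
  Position 0: "wid"
  Position 1: "idt"
  Position 2: "dth"
Trigrams = "wid", "idt", "dth"


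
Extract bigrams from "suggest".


Word: "suggest" (length 7)
Number of bigrams = 7 - 2 + 1 = 6
  Position 0: "su"
  Position 1: "ug"
  Position 2: "gg"
  Position 3: "ge"
  Position 4: "es"
  Position 5: "st"
Bigrams = "su", "ug", "gg", "ge", "es", "st"


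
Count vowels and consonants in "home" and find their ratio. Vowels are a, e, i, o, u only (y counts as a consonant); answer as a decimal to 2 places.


Word: "home"
Vowels (a,e,i,o,u): 2
Consonants: 2
Ratio = 2/2
= 1.00


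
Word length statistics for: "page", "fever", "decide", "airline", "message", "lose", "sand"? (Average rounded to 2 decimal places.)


Lengths: "page"=4, "fever"=5, "decide"=6, "airline"=7, "message"=7, "lose"=4, "sand"=4
Sum = 37, Count = 7
Average = 37/7 = 5.29
= avg=5.29, min=4, max=7


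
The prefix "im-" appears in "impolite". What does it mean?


Prefix: im-
As in: impolite -> im- + polite
Meaning = not / into


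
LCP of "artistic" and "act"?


Word 1: "artistic"
Word 2: "act"
Comparing from start:
  Pos 0: 'a' == 'a'
  Pos 1: 'r' != 'c' (stop)
LCP = "a" (length 1)


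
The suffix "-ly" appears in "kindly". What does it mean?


Suffix: -ly
As in: kindly -> kind + -ly
Meaning = in a manner


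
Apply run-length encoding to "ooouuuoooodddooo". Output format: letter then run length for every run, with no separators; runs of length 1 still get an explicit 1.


String: "ooouuuoooodddooo"
Scanning for consecutive runs:
  'o' x 3
  'u' x 3
  'o' x 4
  'd' x 3
  'o' x 3
RLE = "o3u3o4d3o3"


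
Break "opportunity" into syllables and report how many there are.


Word: "opportunity"
Syllable breakdown: op / por / tu / ni / ty
Counting: 5 parts
= 5 syllables


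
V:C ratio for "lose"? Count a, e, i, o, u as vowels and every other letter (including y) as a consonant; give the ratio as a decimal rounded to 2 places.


Word: "lose"
Vowels (a,e,i,o,u): 2
Consonants: 2
Ratio = 2/2
= 1.00


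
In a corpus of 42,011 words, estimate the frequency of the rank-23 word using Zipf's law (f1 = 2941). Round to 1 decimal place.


Zipf's law: f(r) = f(1) / r
f(1) = 2941
f(23) = 2941 / 23
= 127.9 occurrences


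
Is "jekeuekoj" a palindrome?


Word: "jekeuekoj"
Reversed: "jokeuekej"
Forward == Backward? jekeuekoj != jokeuekej
Palindrome = No


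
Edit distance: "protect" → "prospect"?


Word 1: "protect" (length 7)
Word 2: "prospect" (length 8)
One optimal edit sequence (insert/delete/substitute each cost 1):
  1. keep 'p'
  2. keep 'r'
  3. keep 'o'
  4. insert 's'  (+1)
  5. substitute 't' -> 'p'  (+1)
  6. keep 'e'
  7. keep 'c'
  8. keep 't'
Total edit operations: 2
Edit distance = 2


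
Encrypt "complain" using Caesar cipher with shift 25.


Word: "complain"
Shift: 25
Each letter → (letter + shift) mod 26:
  'c' (2) + 25 = 1 → 'b'
  'o' (14) + 25 = 13 → 'n'
  'm' (12) + 25 = 11 → 'l'
  'p' (15) + 25 = 14 → 'o'
  'l' (11) + 25 = 10 → 'k'
  'a' (0) + 25 = 25 → 'z'
  'i' (8) + 25 = 7 → 'h'
  'n' (13) + 25 = 12 → 'm'
Result = "bnlokzhm"


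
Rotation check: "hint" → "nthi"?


Word: "hint", Candidate: "nthi"
Method: check if candidate is substring of word+word
"hinthint" contains "nthi"? Yes
Is rotation = Yes
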